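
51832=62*836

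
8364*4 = 33456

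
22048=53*416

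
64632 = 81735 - 17103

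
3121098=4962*629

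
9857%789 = 389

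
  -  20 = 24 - 44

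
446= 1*446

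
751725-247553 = 504172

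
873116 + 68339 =941455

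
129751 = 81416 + 48335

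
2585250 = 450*5745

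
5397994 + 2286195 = 7684189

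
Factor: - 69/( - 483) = 1/7=7^( - 1 )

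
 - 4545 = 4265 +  - 8810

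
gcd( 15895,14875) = 85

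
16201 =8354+7847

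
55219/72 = 766  +  67/72 = 766.93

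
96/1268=24/317 = 0.08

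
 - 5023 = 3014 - 8037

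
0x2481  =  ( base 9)13733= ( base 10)9345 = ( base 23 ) hf7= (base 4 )2102001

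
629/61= 10+19/61 = 10.31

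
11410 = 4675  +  6735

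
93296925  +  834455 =94131380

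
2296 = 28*82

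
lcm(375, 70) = 5250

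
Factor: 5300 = 2^2*5^2*53^1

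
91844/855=107 + 359/855 =107.42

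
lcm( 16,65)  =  1040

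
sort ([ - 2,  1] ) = [ - 2, 1] 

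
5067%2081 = 905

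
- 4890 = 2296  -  7186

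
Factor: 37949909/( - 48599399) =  -5903^ (-1 )*8233^(  -  1 )*37949909^1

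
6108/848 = 1527/212 = 7.20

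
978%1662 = 978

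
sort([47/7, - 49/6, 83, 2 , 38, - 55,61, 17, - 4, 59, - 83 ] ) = [- 83, - 55,- 49/6,-4,  2,47/7, 17 , 38,  59,61, 83] 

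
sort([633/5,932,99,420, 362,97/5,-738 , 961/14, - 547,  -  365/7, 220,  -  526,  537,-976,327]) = [ - 976, - 738  ,-547, - 526, - 365/7, 97/5,961/14,99,633/5,220,  327, 362,420,537,  932 ] 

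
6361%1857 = 790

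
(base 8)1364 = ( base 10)756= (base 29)q2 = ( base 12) 530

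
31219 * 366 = 11426154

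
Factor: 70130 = 2^1*5^1 * 7013^1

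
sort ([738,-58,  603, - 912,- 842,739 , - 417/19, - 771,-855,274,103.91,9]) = [ -912,-855, - 842, - 771, - 58, - 417/19,9, 103.91,274,603, 738,739]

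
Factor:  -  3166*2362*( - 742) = 5548744264 = 2^3*7^1*53^1*1181^1*1583^1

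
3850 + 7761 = 11611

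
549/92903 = 9/1523 = 0.01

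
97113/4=24278  +  1/4 = 24278.25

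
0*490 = 0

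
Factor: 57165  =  3^1*5^1*37^1*103^1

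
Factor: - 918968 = -2^3*313^1*367^1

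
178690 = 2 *89345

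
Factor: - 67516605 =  - 3^3*5^1*13^1*17^1*31^1 * 73^1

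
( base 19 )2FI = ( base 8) 2001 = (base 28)18H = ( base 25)1G0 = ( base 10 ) 1025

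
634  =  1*634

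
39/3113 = 39/3113= 0.01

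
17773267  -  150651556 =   -  132878289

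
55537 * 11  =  610907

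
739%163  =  87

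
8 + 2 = 10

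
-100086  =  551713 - 651799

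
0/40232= 0 = 0.00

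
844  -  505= 339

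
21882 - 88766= -66884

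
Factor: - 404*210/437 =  - 2^3*3^1*5^1*7^1*19^( - 1)*23^ ( - 1)*101^1 = - 84840/437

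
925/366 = 2 + 193/366= 2.53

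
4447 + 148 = 4595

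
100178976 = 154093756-53914780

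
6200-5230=970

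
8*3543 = 28344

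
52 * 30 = 1560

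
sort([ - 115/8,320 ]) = [ - 115/8, 320 ]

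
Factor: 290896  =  2^4*18181^1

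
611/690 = 611/690= 0.89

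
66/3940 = 33/1970=0.02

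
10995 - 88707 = -77712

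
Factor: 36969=3^1*12323^1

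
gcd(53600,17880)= 40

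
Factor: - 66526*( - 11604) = 771967704 = 2^3*3^1*29^1*31^1*37^1*967^1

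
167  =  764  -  597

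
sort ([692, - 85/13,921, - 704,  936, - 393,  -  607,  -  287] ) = [  -  704, - 607,-393 ,- 287, - 85/13, 692, 921 , 936 ] 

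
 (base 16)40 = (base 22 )2k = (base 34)1U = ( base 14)48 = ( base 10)64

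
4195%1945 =305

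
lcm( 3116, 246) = 9348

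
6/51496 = 3/25748 = 0.00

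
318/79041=106/26347 = 0.00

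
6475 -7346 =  - 871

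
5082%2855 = 2227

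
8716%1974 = 820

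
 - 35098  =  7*( - 5014) 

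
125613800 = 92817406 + 32796394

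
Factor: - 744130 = -2^1 *5^1*74413^1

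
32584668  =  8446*3858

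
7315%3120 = 1075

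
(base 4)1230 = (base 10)108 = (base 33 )39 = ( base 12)90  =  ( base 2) 1101100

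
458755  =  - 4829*( - 95)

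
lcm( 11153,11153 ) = 11153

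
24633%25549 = 24633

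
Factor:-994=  - 2^1*7^1*71^1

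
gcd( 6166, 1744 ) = 2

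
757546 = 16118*47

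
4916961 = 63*78047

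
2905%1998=907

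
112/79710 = 56/39855 = 0.00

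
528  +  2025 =2553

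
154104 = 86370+67734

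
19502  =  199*98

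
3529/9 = 3529/9 = 392.11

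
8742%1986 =798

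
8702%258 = 188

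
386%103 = 77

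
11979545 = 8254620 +3724925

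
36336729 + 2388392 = 38725121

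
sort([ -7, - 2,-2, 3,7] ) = [  -  7, - 2, - 2 , 3 , 7]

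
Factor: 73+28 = 101^1 = 101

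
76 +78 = 154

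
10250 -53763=-43513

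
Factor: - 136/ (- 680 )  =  1/5=5^( - 1)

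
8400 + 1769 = 10169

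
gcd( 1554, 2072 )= 518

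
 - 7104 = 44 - 7148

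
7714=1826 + 5888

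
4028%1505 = 1018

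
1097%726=371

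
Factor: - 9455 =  - 5^1*31^1 * 61^1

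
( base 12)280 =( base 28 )DK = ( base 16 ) 180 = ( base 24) g0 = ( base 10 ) 384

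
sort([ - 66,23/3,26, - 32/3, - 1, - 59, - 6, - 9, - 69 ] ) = [ - 69, - 66,-59, - 32/3,  -  9 , - 6  , - 1,23/3,26 ]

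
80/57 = 80/57 = 1.40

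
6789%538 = 333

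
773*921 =711933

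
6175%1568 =1471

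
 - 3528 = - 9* 392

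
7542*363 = 2737746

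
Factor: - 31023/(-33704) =2^(-3 ) * 3^4*11^( - 1 )  =  81/88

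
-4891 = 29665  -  34556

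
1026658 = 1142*899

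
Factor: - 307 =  - 307^1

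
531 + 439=970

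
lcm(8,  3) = 24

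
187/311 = 187/311= 0.60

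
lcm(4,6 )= 12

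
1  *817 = 817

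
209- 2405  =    -  2196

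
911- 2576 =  - 1665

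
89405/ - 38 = -89405/38 = -2352.76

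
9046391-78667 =8967724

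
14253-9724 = 4529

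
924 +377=1301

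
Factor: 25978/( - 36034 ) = - 31/43 = - 31^1*43^(-1) 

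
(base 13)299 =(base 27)H5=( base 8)720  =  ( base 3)122012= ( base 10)464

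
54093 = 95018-40925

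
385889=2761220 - 2375331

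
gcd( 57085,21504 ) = 7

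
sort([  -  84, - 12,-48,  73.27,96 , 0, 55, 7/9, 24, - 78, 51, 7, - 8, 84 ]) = [-84,-78,  -  48, - 12 , - 8, 0,7/9, 7, 24,51,55,73.27, 84 , 96] 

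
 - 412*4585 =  - 1889020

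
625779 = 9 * 69531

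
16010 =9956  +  6054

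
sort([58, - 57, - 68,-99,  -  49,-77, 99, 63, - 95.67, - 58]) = [-99, -95.67, - 77, - 68, - 58, - 57, - 49,58 , 63 , 99]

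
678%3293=678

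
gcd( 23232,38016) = 2112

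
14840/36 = 3710/9  =  412.22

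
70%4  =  2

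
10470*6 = 62820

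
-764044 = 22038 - 786082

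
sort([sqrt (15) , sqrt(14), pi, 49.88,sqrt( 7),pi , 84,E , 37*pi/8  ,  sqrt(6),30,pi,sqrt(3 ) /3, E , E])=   [sqrt( 3)/3,sqrt ( 6 ),sqrt(7 ),E, E , E,pi,pi,pi, sqrt(14) , sqrt(15 )  ,  37  *  pi/8, 30,  49.88, 84] 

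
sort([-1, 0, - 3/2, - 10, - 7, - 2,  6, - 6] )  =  [ - 10 , - 7 , - 6,  -  2, - 3/2 , - 1, 0,  6] 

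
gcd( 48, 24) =24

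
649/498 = 1  +  151/498 = 1.30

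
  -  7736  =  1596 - 9332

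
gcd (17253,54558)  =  9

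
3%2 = 1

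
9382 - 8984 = 398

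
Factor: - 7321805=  - 5^1 * 359^1*4079^1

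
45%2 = 1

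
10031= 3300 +6731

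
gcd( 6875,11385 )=55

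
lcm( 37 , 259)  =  259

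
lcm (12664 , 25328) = 25328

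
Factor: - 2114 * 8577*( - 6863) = 2^1*3^2*7^1*151^1*953^1*6863^1 = 124438392414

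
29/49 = 29/49 = 0.59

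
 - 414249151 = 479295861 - 893545012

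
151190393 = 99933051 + 51257342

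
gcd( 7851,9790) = 1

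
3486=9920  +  -6434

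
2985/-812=  -  2985/812 =- 3.68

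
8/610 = 4/305 = 0.01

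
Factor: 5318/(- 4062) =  - 2659/2031 = - 3^( - 1)*677^( - 1 )*2659^1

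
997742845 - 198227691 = 799515154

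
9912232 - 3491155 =6421077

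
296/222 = 4/3 = 1.33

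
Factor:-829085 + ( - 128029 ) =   -  2^1*3^2*53173^1 = - 957114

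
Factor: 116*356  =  2^4*29^1*89^1 = 41296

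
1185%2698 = 1185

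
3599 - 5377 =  - 1778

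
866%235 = 161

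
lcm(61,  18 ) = 1098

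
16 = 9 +7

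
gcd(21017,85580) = 1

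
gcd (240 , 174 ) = 6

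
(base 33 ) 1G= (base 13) 3a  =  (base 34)1f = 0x31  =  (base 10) 49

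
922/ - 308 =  - 3 + 1/154 = - 2.99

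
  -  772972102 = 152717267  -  925689369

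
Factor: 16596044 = 2^2*19^1 *139^1*1571^1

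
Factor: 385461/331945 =3^2*5^( - 1 ) * 197^(-1)*337^(-1)*42829^1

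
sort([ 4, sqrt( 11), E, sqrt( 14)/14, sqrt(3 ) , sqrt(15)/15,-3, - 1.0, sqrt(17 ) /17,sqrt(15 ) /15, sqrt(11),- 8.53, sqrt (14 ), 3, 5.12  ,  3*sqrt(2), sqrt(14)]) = [-8.53, - 3, - 1.0, sqrt (17) /17,sqrt(15 ) /15,sqrt(15)/15,  sqrt ( 14 )/14,sqrt(3), E, 3, sqrt(11), sqrt( 11 ), sqrt( 14 ) , sqrt( 14 ),  4, 3 * sqrt( 2),  5.12 ]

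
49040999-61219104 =-12178105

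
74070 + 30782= 104852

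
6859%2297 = 2265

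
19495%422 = 83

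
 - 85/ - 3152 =85/3152 = 0.03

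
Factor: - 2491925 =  - 5^2*263^1*379^1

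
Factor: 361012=2^2*17^1*5309^1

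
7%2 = 1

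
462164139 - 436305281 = 25858858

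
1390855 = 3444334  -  2053479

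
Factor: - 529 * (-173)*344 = 2^3 * 23^2*43^1*173^1 = 31481848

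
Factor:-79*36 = -2844=- 2^2*3^2*79^1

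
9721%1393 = 1363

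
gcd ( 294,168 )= 42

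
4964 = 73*68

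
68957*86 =5930302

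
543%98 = 53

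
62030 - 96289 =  - 34259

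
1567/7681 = 1567/7681 = 0.20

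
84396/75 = 1125 + 7/25 = 1125.28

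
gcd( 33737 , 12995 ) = 1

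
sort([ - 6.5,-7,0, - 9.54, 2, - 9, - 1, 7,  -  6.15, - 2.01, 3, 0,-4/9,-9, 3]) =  [ - 9.54, - 9, - 9,-7,-6.5, - 6.15,-2.01, - 1,-4/9, 0, 0,2, 3,  3, 7] 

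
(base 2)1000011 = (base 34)1X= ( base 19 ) 3a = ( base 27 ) 2d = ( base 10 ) 67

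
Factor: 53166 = 2^1*3^1*8861^1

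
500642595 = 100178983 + 400463612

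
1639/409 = 4+3/409  =  4.01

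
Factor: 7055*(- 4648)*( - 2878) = 2^4*  5^1*7^1 * 17^1*83^2*1439^1 = 94374339920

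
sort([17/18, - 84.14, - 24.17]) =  [ - 84.14,-24.17,17/18]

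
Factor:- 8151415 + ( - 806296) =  -7^1*1279673^1   =  - 8957711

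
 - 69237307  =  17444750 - 86682057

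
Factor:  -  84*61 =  - 5124=-  2^2*3^1*7^1*61^1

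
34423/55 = 625 + 48/55   =  625.87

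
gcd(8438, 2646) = 2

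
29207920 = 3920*7451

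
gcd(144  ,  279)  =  9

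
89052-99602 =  - 10550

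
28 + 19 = 47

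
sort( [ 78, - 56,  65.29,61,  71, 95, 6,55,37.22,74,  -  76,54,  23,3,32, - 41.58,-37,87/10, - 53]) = [ - 76, - 56, - 53, - 41.58, - 37, 3,6, 87/10,23,32, 37.22 , 54,  55,61,65.29,71, 74,78,  95]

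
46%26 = 20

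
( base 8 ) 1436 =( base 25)16N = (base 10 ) 798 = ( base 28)10E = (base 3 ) 1002120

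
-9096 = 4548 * (-2) 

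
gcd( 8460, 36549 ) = 9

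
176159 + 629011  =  805170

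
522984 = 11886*44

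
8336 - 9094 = - 758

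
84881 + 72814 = 157695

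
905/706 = 905/706 = 1.28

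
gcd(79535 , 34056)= 1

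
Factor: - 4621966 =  - 2^1*37^1*62459^1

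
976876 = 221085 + 755791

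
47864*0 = 0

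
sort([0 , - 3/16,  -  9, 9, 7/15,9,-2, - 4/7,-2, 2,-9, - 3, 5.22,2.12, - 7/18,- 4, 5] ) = [-9,-9, - 4, - 3, - 2 , - 2, - 4/7, - 7/18, - 3/16, 0, 7/15,2, 2.12,5 , 5.22,9, 9 ] 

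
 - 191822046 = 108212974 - 300035020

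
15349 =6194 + 9155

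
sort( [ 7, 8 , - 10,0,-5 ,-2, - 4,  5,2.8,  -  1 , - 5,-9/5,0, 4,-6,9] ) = [-10, - 6 , - 5 , - 5 , - 4, - 2, - 9/5, - 1,  0, 0 , 2.8,4,5,7,8,9]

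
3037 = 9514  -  6477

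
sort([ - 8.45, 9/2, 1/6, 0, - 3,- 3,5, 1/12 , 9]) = [ - 8.45, - 3, - 3,0, 1/12,1/6,9/2, 5, 9 ] 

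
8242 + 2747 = 10989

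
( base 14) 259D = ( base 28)8BR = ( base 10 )6607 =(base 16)19cf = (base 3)100001201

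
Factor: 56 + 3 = 59^1= 59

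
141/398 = 141/398 = 0.35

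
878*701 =615478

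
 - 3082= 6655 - 9737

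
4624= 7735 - 3111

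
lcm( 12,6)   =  12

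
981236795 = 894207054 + 87029741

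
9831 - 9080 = 751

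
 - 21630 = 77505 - 99135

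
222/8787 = 74/2929 = 0.03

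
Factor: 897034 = 2^1*389^1*1153^1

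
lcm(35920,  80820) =323280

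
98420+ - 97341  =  1079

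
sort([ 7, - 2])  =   [-2, 7]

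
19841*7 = 138887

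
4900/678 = 2450/339 = 7.23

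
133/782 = 133/782 = 0.17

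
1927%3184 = 1927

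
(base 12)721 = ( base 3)1102021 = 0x409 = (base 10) 1033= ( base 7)3004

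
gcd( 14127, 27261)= 3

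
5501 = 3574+1927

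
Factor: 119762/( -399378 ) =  - 3^(-1)*7^(-1)*37^( - 1) *233^1 =-  233/777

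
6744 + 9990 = 16734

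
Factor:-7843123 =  - 7843123^1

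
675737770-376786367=298951403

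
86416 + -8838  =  77578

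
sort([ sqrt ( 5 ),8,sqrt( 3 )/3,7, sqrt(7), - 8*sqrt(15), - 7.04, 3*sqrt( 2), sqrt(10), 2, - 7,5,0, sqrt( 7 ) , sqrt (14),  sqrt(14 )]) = [ - 8*sqrt( 15), - 7.04, - 7, 0,  sqrt(3 )/3, 2,sqrt(5 ),sqrt(7) , sqrt( 7),sqrt (10),sqrt(14 ), sqrt( 14),3*sqrt( 2),5 , 7, 8]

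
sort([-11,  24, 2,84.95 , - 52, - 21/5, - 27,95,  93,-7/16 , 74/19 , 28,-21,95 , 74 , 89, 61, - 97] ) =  [ - 97 , - 52, - 27, - 21, - 11,-21/5 ,  -  7/16,2,74/19, 24,28 , 61,  74 , 84.95,89 , 93, 95 , 95 ] 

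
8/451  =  8/451 = 0.02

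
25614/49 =25614/49=   522.73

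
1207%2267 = 1207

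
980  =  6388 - 5408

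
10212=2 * 5106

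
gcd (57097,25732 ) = 1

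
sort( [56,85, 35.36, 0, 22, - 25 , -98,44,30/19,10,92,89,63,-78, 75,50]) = [ - 98,  -  78, - 25  ,  0, 30/19,10, 22,35.36,44,  50,56,63,75,  85,89,92]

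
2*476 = 952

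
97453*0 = 0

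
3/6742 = 3/6742 = 0.00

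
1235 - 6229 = -4994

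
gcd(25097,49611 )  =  1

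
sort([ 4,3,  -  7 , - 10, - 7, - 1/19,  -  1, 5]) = [-10,  -  7 , - 7, - 1,  -  1/19,3,4,  5 ]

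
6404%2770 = 864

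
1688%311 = 133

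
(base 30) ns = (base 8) 1316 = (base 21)1d4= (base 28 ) pi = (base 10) 718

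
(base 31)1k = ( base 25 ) 21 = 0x33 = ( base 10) 51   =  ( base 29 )1M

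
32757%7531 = 2633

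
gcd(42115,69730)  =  5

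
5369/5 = 5369/5 = 1073.80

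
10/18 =5/9 = 0.56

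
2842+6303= 9145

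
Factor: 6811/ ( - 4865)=-7/5 = - 5^( - 1 )*7^1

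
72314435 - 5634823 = 66679612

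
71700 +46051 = 117751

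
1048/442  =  2 + 82/221 = 2.37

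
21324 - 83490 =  - 62166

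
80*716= 57280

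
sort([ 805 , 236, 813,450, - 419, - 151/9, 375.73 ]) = [ - 419, - 151/9 , 236,  375.73,450,  805,  813]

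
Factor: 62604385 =5^1*739^1* 16943^1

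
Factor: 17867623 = 17867623^1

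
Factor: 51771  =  3^1*17257^1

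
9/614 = 9/614 = 0.01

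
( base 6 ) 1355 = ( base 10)359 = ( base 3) 111022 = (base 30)bt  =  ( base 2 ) 101100111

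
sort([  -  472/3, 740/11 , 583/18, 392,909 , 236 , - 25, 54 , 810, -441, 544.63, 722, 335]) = [ - 441,-472/3, - 25 , 583/18,54, 740/11,  236,335,392 , 544.63 , 722, 810 , 909] 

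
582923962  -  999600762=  - 416676800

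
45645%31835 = 13810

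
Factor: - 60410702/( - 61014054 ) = 3^(-1)*11^2*17^( - 1)*19^( - 2 )*107^1 * 1657^ (  -  1 )*2333^1 = 30205351/30507027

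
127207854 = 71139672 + 56068182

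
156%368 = 156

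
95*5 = 475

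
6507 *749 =4873743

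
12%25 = 12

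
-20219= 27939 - 48158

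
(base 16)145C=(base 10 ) 5212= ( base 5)131322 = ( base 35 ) 48W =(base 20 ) D0C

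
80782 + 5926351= 6007133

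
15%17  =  15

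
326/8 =163/4 = 40.75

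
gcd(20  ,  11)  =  1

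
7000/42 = 500/3 = 166.67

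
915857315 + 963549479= 1879406794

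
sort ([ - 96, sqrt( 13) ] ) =[ - 96, sqrt ( 13)] 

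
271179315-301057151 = -29877836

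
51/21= 17/7 = 2.43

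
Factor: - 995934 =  - 2^1*3^1*127^1  *1307^1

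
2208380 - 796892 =1411488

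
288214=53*5438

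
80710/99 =815 +25/99 = 815.25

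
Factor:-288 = - 2^5*3^2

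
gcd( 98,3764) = 2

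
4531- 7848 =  - 3317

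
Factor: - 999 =  -  3^3*37^1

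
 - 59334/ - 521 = 59334/521  =  113.88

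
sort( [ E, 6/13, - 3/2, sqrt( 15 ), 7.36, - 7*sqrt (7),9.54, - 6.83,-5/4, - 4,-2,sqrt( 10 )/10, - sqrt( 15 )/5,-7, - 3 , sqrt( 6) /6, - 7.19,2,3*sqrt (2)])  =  [ - 7*sqrt( 7) , - 7.19,-7, - 6.83  , - 4,  -  3, - 2, - 3/2, - 5/4, - sqrt ( 15 )/5,sqrt( 10 )/10, sqrt (6 ) /6, 6/13, 2, E,sqrt (15), 3*sqrt( 2),7.36,9.54] 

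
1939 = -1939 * ( - 1 ) 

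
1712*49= 83888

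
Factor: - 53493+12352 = - 41141^1  =  -  41141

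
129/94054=129/94054 = 0.00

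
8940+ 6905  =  15845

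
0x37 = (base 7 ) 106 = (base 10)55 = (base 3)2001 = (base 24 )27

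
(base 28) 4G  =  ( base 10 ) 128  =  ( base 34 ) 3Q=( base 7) 242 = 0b10000000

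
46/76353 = 46/76353= 0.00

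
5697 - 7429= - 1732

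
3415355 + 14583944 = 17999299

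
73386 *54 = 3962844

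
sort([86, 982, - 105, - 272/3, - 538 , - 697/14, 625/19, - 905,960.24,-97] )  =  [-905, - 538, - 105, - 97,-272/3, - 697/14,625/19, 86, 960.24,982]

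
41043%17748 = 5547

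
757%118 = 49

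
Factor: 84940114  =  2^1* 7^1*293^1 * 20707^1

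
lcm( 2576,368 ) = 2576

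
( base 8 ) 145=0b1100101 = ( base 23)49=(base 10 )101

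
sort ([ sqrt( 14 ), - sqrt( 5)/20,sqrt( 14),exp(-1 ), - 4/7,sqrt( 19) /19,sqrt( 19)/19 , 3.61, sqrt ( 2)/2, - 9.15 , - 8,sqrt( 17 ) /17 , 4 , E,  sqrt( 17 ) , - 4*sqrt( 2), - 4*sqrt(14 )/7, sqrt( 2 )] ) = [ - 9.15, - 8, - 4*sqrt(2 ), - 4*sqrt( 14 ) /7, - 4/7, - sqrt( 5)/20,sqrt( 19 ) /19,  sqrt( 19) /19,sqrt( 17 ) /17,exp( - 1)  ,  sqrt( 2)/2, sqrt( 2),  E, 3.61,sqrt (14),sqrt( 14) , 4,sqrt( 17 )] 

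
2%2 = 0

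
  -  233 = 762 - 995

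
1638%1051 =587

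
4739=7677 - 2938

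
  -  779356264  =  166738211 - 946094475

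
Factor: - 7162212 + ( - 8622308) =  - 2^3*5^1*173^1*2281^1= -  15784520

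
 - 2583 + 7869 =5286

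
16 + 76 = 92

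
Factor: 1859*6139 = 11412401 =7^1*11^1 * 13^2*877^1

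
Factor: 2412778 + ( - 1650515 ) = 17^1*44839^1 = 762263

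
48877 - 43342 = 5535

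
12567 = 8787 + 3780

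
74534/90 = 37267/45=828.16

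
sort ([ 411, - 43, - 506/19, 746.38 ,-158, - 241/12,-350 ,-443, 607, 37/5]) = [ - 443, - 350,-158, - 43, - 506/19,- 241/12,37/5, 411, 607,  746.38]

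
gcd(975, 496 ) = 1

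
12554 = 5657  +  6897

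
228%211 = 17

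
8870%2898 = 176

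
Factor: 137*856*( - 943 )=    - 2^3*  23^1*41^1*107^1*137^1 = - 110587496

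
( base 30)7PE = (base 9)10618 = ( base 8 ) 15630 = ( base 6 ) 52412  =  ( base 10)7064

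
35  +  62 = 97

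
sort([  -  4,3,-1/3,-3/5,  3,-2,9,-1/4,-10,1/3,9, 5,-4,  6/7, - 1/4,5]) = [ - 10, - 4, - 4, - 2, - 3/5 ,-1/3, - 1/4,-1/4, 1/3,6/7, 3,3, 5,5,9,9 ]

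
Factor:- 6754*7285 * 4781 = - 2^1  *  5^1*7^1*11^1*31^1*47^1 * 307^1* 683^1=- 235239017090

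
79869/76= 1050+69/76 = 1050.91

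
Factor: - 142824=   -  2^3*3^1*11^1 * 541^1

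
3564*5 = 17820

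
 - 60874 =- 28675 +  - 32199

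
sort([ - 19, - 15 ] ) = [-19,-15 ] 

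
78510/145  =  15702/29= 541.45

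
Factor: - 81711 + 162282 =3^1*107^1*251^1 = 80571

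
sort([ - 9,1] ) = [ - 9,1]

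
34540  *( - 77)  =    -  2659580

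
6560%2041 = 437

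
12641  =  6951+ 5690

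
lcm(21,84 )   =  84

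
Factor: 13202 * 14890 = 2^2*5^1*7^1*23^1*41^1*1489^1 = 196577780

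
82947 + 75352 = 158299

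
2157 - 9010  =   - 6853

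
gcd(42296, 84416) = 8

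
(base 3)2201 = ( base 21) 3A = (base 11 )67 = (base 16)49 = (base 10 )73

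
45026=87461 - 42435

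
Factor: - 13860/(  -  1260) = 11^1 = 11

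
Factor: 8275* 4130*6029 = 206045596750= 2^1*5^3*7^1*59^1*331^1 * 6029^1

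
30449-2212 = 28237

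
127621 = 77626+49995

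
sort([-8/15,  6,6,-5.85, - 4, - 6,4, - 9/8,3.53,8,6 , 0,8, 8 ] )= [ - 6, - 5.85, - 4, - 9/8, - 8/15,0,3.53,4,6, 6, 6,  8,8,8 ] 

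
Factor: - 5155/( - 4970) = 2^( - 1)*7^( - 1)*71^( - 1 )*1031^1=1031/994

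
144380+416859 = 561239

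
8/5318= 4/2659 =0.00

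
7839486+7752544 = 15592030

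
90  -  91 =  - 1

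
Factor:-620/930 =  - 2/3 =- 2^1*3^ ( - 1) 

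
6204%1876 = 576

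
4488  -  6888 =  - 2400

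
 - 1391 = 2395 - 3786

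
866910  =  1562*555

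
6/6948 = 1/1158= 0.00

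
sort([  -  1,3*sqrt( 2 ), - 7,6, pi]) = [ - 7 , - 1, pi, 3*sqrt (2 ) , 6]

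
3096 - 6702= -3606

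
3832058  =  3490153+341905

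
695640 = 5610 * 124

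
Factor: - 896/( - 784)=2^3*7^ (-1)= 8/7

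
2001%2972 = 2001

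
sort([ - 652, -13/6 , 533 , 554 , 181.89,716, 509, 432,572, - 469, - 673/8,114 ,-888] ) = [ - 888, - 652 , - 469,  -  673/8,-13/6,114, 181.89,432, 509,  533,554,  572,716] 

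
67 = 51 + 16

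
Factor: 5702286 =2^1*3^1*103^1 * 9227^1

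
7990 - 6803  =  1187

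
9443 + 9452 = 18895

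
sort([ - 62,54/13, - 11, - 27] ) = [ - 62, - 27, - 11 , 54/13 ] 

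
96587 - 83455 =13132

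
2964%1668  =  1296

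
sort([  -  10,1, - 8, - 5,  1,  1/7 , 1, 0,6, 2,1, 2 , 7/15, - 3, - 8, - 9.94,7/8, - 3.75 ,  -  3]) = [ -10, - 9.94, - 8,-8, - 5, - 3.75, - 3,-3,0, 1/7,7/15, 7/8, 1, 1,1,1, 2,2,6]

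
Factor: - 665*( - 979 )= 651035 =5^1*7^1*11^1*19^1*89^1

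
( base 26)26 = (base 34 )1o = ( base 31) 1R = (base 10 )58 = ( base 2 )111010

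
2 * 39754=79508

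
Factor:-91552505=-5^1*11^1*227^1 *7333^1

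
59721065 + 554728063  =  614449128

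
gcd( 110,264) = 22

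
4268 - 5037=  - 769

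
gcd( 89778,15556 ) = 2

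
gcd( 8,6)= 2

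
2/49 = 2/49 = 0.04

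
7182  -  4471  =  2711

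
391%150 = 91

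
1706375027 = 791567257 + 914807770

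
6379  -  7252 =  - 873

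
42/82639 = 42/82639 = 0.00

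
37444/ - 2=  - 18722/1= -18722.00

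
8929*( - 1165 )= - 10402285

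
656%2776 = 656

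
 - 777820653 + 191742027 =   -  586078626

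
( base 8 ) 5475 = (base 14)1097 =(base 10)2877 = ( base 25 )4f2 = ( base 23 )5a2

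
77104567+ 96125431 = 173229998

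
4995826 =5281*946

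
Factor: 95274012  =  2^2*3^1*257^1 * 30893^1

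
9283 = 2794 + 6489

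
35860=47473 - 11613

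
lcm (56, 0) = 0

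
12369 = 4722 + 7647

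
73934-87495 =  - 13561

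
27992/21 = 1332 + 20/21 = 1332.95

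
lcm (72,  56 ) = 504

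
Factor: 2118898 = 2^1 *23^1 * 73^1*631^1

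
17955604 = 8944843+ 9010761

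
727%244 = 239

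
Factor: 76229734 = 2^1*7^1*17^1*320293^1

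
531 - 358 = 173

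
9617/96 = 9617/96 = 100.18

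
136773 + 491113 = 627886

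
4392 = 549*8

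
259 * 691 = 178969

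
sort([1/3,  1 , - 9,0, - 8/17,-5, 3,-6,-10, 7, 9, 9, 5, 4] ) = [  -  10 ,  -  9, - 6, - 5, - 8/17, 0, 1/3, 1, 3,4, 5, 7, 9, 9]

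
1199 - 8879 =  - 7680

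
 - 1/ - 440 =1/440 = 0.00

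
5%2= 1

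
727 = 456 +271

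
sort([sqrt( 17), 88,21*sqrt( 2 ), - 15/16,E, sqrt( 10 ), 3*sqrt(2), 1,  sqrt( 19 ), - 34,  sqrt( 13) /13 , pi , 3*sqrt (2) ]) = [-34, - 15/16,sqrt ( 13)/13, 1, E,pi, sqrt(10 ),sqrt(17),3*sqrt(2 ), 3*sqrt(2 ),sqrt (19 ),21*sqrt( 2 ),88 ] 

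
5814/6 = 969 = 969.00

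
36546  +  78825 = 115371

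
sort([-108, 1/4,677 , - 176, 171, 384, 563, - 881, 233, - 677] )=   [  -  881, - 677, -176 , - 108, 1/4, 171, 233, 384, 563, 677] 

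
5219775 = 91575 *57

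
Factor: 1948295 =5^1*389659^1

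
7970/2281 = 3 + 1127/2281 = 3.49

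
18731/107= 175+6/107 = 175.06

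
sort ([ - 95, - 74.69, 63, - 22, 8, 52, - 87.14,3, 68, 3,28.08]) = [ - 95 , - 87.14, - 74.69, - 22, 3, 3, 8, 28.08,52, 63, 68]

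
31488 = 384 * 82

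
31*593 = 18383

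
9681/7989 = 1 + 564/2663 = 1.21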